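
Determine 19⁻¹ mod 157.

Run the extended Euclidean algorithm:
157 = 8×19 + 5
19 = 3×5 + 4
5 = 1×4 + 1
4 = 4×1 + 0
gcd(19, 157) = 1, so the inverse exists.
Bézout: 1 = 4×157 − 33×19.
So 19⁻¹ ≡ −33 ≡ 124 (mod 157).

124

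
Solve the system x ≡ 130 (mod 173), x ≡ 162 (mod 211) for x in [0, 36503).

15354

173⁻¹ mod 211: 173*161 ≡ 1 (mod 211), so 173⁻¹ ≡ 161.
x = 130 + 173*((162 − 130)*161 mod 211) = 130 + 173*88 = 15354.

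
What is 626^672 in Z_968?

626^1 ≡ 626 (mod 968)
626^2 ≡ 626^2 = 391876 ≡ 804 (mod 968)
626^4 ≡ 804^2 = 646416 ≡ 760 (mod 968)
626^8 ≡ 760^2 = 577600 ≡ 672 (mod 968)
626^16 ≡ 672^2 = 451584 ≡ 496 (mod 968)
626^32 ≡ 496^2 = 246016 ≡ 144 (mod 968)
626^64 ≡ 144^2 = 20736 ≡ 408 (mod 968)
626^128 ≡ 408^2 = 166464 ≡ 936 (mod 968)
626^256 ≡ 936^2 = 876096 ≡ 56 (mod 968)
626^512 ≡ 56^2 = 3136 ≡ 232 (mod 968)
626^672 = 626^512 * 626^128 * 626^32 ≡ 232 * 936 * 144 (mod 968).
Accumulate the product:
232 * 936 = 217152 ≡ 320
320 * 144 = 46080 ≡ 584

584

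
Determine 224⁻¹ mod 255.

By the extended Euclidean algorithm:
255 = 1·224 + 31
224 = 7·31 + 7
31 = 4·7 + 3
7 = 2·3 + 1
3 = 3·1 + 0
gcd(224, 255) = 1, so the inverse exists.
Back-substitute for 1:
1 = 1·7 − 2·3
  = −2·31 + 9·7
  = 9·224 − 65·31
  = −65·255 + 74·224
So 224⁻¹ ≡ 74 (mod 255).

74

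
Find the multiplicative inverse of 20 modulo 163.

By the extended Euclidean algorithm:
163 = 8*20 + 3
20 = 6*3 + 2
3 = 1*2 + 1
2 = 2*1 + 0
gcd(20, 163) = 1, so the inverse exists.
Back-substitute for 1:
1 = 1*3 − 1*2
  = −1*20 + 7*3
  = 7*163 − 57*20
So 20⁻¹ ≡ −57 ≡ 106 (mod 163).

106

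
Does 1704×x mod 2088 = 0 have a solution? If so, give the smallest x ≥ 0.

0

gcd(1704, 2088) = 24, and 24 | 0, so solutions exist.
Divide through by 24: 71×x ≡ 0 mod 87.
71⁻¹ ≡ 38 (mod 87).
x ≡ 38×0 ≡ 0 (mod 87).
The smallest non-negative solution is x = 0.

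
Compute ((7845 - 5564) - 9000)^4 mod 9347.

7845 - 5564 = 2281
2281 - 9000 = -6719 ≡ 2628 (mod 9347)
(2628)^4 ≡ 6802 (mod 9347)

6802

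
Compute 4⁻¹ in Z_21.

16

Apply the Euclidean algorithm and back-substitute:
21 = 5×4 + 1
4 = 4×1 + 0
gcd(4, 21) = 1, so the inverse exists.
Back-substitute for 1:
1 = 1×21 − 5×4
So 4⁻¹ ≡ −5 ≡ 16 (mod 21).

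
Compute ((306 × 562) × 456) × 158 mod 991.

306 × 562 = 171972 ≡ 529 (mod 991)
529 × 456 = 241224 ≡ 411 (mod 991)
411 × 158 = 64938 ≡ 523 (mod 991)

523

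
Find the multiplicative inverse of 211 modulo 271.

By the extended Euclidean algorithm:
271 = 1*211 + 60
211 = 3*60 + 31
60 = 1*31 + 29
31 = 1*29 + 2
29 = 14*2 + 1
2 = 2*1 + 0
gcd(211, 271) = 1, so the inverse exists.
Back-substitute for 1:
1 = 1*29 − 14*2
  = −14*31 + 15*29
  = 15*60 − 29*31
  = −29*211 + 102*60
  = 102*271 − 131*211
So 211⁻¹ ≡ −131 ≡ 140 (mod 271).

140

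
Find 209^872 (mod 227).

161

872 in binary is 1101101000, i.e. 872 = 512 + 256 + 64 + 32 + 8.
209^1 ≡ 209 (mod 227)
209^2 ≡ 209^2 = 43681 ≡ 97 (mod 227)
209^4 ≡ 97^2 = 9409 ≡ 102 (mod 227)
209^8 ≡ 102^2 = 10404 ≡ 189 (mod 227)
209^16 ≡ 189^2 = 35721 ≡ 82 (mod 227)
209^32 ≡ 82^2 = 6724 ≡ 141 (mod 227)
209^64 ≡ 141^2 = 19881 ≡ 132 (mod 227)
209^128 ≡ 132^2 = 17424 ≡ 172 (mod 227)
209^256 ≡ 172^2 = 29584 ≡ 74 (mod 227)
209^512 ≡ 74^2 = 5476 ≡ 28 (mod 227)
209^872 = 209^512 · 209^256 · 209^64 · 209^32 · 209^8 ≡ 28 · 74 · 132 · 141 · 189 (mod 227).
Accumulate the product:
28 · 74 = 2072 ≡ 29
29 · 132 = 3828 ≡ 196
196 · 141 = 27636 ≡ 169
169 · 189 = 31941 ≡ 161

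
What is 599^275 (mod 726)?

275 in binary is 100010011, i.e. 275 = 256 + 16 + 2 + 1.
599^1 ≡ 599 (mod 726)
599^2 ≡ 599^2 = 358801 ≡ 157 (mod 726)
599^4 ≡ 157^2 = 24649 ≡ 691 (mod 726)
599^8 ≡ 691^2 = 477481 ≡ 499 (mod 726)
599^16 ≡ 499^2 = 249001 ≡ 709 (mod 726)
599^32 ≡ 709^2 = 502681 ≡ 289 (mod 726)
599^64 ≡ 289^2 = 83521 ≡ 31 (mod 726)
599^128 ≡ 31^2 = 961 ≡ 235 (mod 726)
599^256 ≡ 235^2 = 55225 ≡ 49 (mod 726)
599^275 = 599^256 · 599^16 · 599^2 · 599^1 ≡ 49 · 709 · 157 · 599 (mod 726).
Accumulate the product:
49 · 709 = 34741 ≡ 619
619 · 157 = 97183 ≡ 625
625 · 599 = 374375 ≡ 485

485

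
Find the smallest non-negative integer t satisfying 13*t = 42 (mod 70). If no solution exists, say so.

gcd(13, 70) = 1, so a unique solution mod 70 exists.
13⁻¹ ≡ 27 (mod 70).
t ≡ 27*42 ≡ 14 (mod 70).

14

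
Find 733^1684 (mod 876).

1684 in binary is 11010010100, i.e. 1684 = 1024 + 512 + 128 + 16 + 4.
733^1 ≡ 733 (mod 876)
733^2 ≡ 733^2 = 537289 ≡ 301 (mod 876)
733^4 ≡ 301^2 = 90601 ≡ 373 (mod 876)
733^8 ≡ 373^2 = 139129 ≡ 721 (mod 876)
733^16 ≡ 721^2 = 519841 ≡ 373 (mod 876)
733^32 ≡ 373^2 = 139129 ≡ 721 (mod 876)
733^64 ≡ 721^2 = 519841 ≡ 373 (mod 876)
733^128 ≡ 373^2 = 139129 ≡ 721 (mod 876)
733^256 ≡ 721^2 = 519841 ≡ 373 (mod 876)
733^512 ≡ 373^2 = 139129 ≡ 721 (mod 876)
733^1024 ≡ 721^2 = 519841 ≡ 373 (mod 876)
733^1684 = 733^1024 × 733^512 × 733^128 × 733^16 × 733^4 ≡ 373 × 721 × 721 × 373 × 373 (mod 876).
Accumulate the product:
373 × 721 = 268933 ≡ 1
1 × 721 = 721
721 × 373 = 268933 ≡ 1
1 × 373 = 373

373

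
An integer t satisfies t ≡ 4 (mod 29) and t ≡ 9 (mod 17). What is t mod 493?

29⁻¹ mod 17: 29×10 ≡ 1 (mod 17), so 29⁻¹ ≡ 10.
t = 4 + 29×((9 − 4)×10 mod 17) = 4 + 29×16 = 468.
Check: 468 mod 29 = 4, 468 mod 17 = 9. ✓

468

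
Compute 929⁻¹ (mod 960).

960 = 1×929 + 31
929 = 29×31 + 30
31 = 1×30 + 1
30 = 30×1 + 0
gcd(929, 960) = 1, so the inverse exists.
Back-substitute for 1:
1 = 1×31 − 1×30
  = −1×929 + 30×31
  = 30×960 − 31×929
So 929⁻¹ ≡ −31 ≡ 929 (mod 960).

929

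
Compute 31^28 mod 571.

170

28 in binary is 11100, i.e. 28 = 16 + 8 + 4.
31^1 ≡ 31 (mod 571)
31^2 ≡ 31^2 = 961 ≡ 390 (mod 571)
31^4 ≡ 390^2 = 152100 ≡ 214 (mod 571)
31^8 ≡ 214^2 = 45796 ≡ 116 (mod 571)
31^16 ≡ 116^2 = 13456 ≡ 323 (mod 571)
31^28 = 31^16 × 31^8 × 31^4 ≡ 323 × 116 × 214 (mod 571).
Accumulate the product:
323 × 116 = 37468 ≡ 353
353 × 214 = 75542 ≡ 170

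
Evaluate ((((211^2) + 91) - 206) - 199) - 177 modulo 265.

40

(211)^2 ≡ 1 (mod 265)
1 + 91 = 92
92 - 206 = -114 ≡ 151 (mod 265)
151 - 199 = -48 ≡ 217 (mod 265)
217 - 177 = 40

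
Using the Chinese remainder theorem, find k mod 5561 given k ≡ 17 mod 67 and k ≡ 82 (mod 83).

67⁻¹ mod 83: 67*57 ≡ 1 (mod 83), so 67⁻¹ ≡ 57.
k = 17 + 67*((82 − 17)*57 mod 83) = 17 + 67*53 = 3568.

3568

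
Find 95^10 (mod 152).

57

Using repeated squaring:
10 in binary is 1010, i.e. 10 = 8 + 2.
95^1 ≡ 95 (mod 152)
95^2 ≡ 95^2 = 9025 ≡ 57 (mod 152)
95^4 ≡ 57^2 = 3249 ≡ 57 (mod 152)
95^8 ≡ 57^2 = 3249 ≡ 57 (mod 152)
95^10 = 95^8 · 95^2 ≡ 57 · 57 (mod 152).
57 · 57 = 3249 ≡ 57 (mod 152).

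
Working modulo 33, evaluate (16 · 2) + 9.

16 · 2 = 32
32 + 9 = 41 ≡ 8 (mod 33)

8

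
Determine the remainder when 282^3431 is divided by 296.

282^1 ≡ 282 (mod 296)
282^2 ≡ 282^2 = 79524 ≡ 196 (mod 296)
282^4 ≡ 196^2 = 38416 ≡ 232 (mod 296)
282^8 ≡ 232^2 = 53824 ≡ 248 (mod 296)
282^16 ≡ 248^2 = 61504 ≡ 232 (mod 296)
282^32 ≡ 232^2 = 53824 ≡ 248 (mod 296)
282^64 ≡ 248^2 = 61504 ≡ 232 (mod 296)
282^128 ≡ 232^2 = 53824 ≡ 248 (mod 296)
282^256 ≡ 248^2 = 61504 ≡ 232 (mod 296)
282^512 ≡ 232^2 = 53824 ≡ 248 (mod 296)
282^1024 ≡ 248^2 = 61504 ≡ 232 (mod 296)
282^2048 ≡ 232^2 = 53824 ≡ 248 (mod 296)
282^3431 = 282^2048 · 282^1024 · 282^256 · 282^64 · 282^32 · 282^4 · 282^2 · 282^1 ≡ 248 · 232 · 232 · 232 · 248 · 232 · 196 · 282 (mod 296).
Accumulate the product:
248 · 232 = 57536 ≡ 112
112 · 232 = 25984 ≡ 232
232 · 232 = 53824 ≡ 248
248 · 248 = 61504 ≡ 232
232 · 232 = 53824 ≡ 248
248 · 196 = 48608 ≡ 64
64 · 282 = 18048 ≡ 288

288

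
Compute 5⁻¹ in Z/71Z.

57

Run the extended Euclidean algorithm:
71 = 14×5 + 1
5 = 5×1 + 0
gcd(5, 71) = 1, so the inverse exists.
Bézout: 1 = 1×71 − 14×5.
So 5⁻¹ ≡ −14 ≡ 57 (mod 71).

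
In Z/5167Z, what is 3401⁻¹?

By the extended Euclidean algorithm:
5167 = 1·3401 + 1766
3401 = 1·1766 + 1635
1766 = 1·1635 + 131
1635 = 12·131 + 63
131 = 2·63 + 5
63 = 12·5 + 3
5 = 1·3 + 2
3 = 1·2 + 1
2 = 2·1 + 0
gcd(3401, 5167) = 1, so the inverse exists.
Back-substitute for 1:
1 = 1·3 − 1·2
  = −1·5 + 2·3
  = 2·63 − 25·5
  = −25·131 + 52·63
  = 52·1635 − 649·131
  = −649·1766 + 701·1635
  = 701·3401 − 1350·1766
  = −1350·5167 + 2051·3401
So 3401⁻¹ ≡ 2051 (mod 5167).

2051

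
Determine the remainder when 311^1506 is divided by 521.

Compute successive squares:
1506 in binary is 10111100010, i.e. 1506 = 1024 + 256 + 128 + 64 + 32 + 2.
311^1 ≡ 311 (mod 521)
311^2 ≡ 311^2 = 96721 ≡ 336 (mod 521)
311^4 ≡ 336^2 = 112896 ≡ 360 (mod 521)
311^8 ≡ 360^2 = 129600 ≡ 392 (mod 521)
311^16 ≡ 392^2 = 153664 ≡ 490 (mod 521)
311^32 ≡ 490^2 = 240100 ≡ 440 (mod 521)
311^64 ≡ 440^2 = 193600 ≡ 309 (mod 521)
311^128 ≡ 309^2 = 95481 ≡ 138 (mod 521)
311^256 ≡ 138^2 = 19044 ≡ 288 (mod 521)
311^512 ≡ 288^2 = 82944 ≡ 105 (mod 521)
311^1024 ≡ 105^2 = 11025 ≡ 84 (mod 521)
311^1506 = 311^1024 · 311^256 · 311^128 · 311^64 · 311^32 · 311^2 ≡ 84 · 288 · 138 · 309 · 440 · 336 (mod 521).
Accumulate the product:
84 · 288 = 24192 ≡ 226
226 · 138 = 31188 ≡ 449
449 · 309 = 138741 ≡ 155
155 · 440 = 68200 ≡ 470
470 · 336 = 157920 ≡ 57

57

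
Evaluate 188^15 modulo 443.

By square-and-multiply:
15 in binary is 1111, i.e. 15 = 8 + 4 + 2 + 1.
188^1 ≡ 188 (mod 443)
188^2 ≡ 188^2 = 35344 ≡ 347 (mod 443)
188^4 ≡ 347^2 = 120409 ≡ 356 (mod 443)
188^8 ≡ 356^2 = 126736 ≡ 38 (mod 443)
188^15 = 188^8 · 188^4 · 188^2 · 188^1 ≡ 38 · 356 · 347 · 188 (mod 443).
Accumulate the product:
38 · 356 = 13528 ≡ 238
238 · 347 = 82586 ≡ 188
188 · 188 = 35344 ≡ 347

347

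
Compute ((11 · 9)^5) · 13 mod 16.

7

11 · 9 = 99 ≡ 3 (mod 16)
(3)^5 ≡ 3 (mod 16)
3 · 13 = 39 ≡ 7 (mod 16)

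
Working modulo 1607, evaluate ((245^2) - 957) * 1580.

(245)^2 ≡ 566 (mod 1607)
566 - 957 = -391 ≡ 1216 (mod 1607)
1216 * 1580 = 1921280 ≡ 915 (mod 1607)

915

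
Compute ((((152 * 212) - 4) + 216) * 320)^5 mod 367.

118

152 * 212 = 32224 ≡ 295 (mod 367)
295 - 4 = 291
291 + 216 = 507 ≡ 140 (mod 367)
140 * 320 = 44800 ≡ 26 (mod 367)
(26)^5 ≡ 118 (mod 367)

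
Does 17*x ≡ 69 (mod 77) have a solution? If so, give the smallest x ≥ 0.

72

gcd(17, 77) = 1, so a unique solution mod 77 exists.
17⁻¹ ≡ 68 (mod 77).
x ≡ 68*69 ≡ 72 (mod 77).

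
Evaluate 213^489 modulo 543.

213^1 ≡ 213 (mod 543)
213^2 ≡ 213^2 = 45369 ≡ 300 (mod 543)
213^4 ≡ 300^2 = 90000 ≡ 405 (mod 543)
213^8 ≡ 405^2 = 164025 ≡ 39 (mod 543)
213^16 ≡ 39^2 = 1521 ≡ 435 (mod 543)
213^32 ≡ 435^2 = 189225 ≡ 261 (mod 543)
213^64 ≡ 261^2 = 68121 ≡ 246 (mod 543)
213^128 ≡ 246^2 = 60516 ≡ 243 (mod 543)
213^256 ≡ 243^2 = 59049 ≡ 405 (mod 543)
213^489 = 213^256 * 213^128 * 213^64 * 213^32 * 213^8 * 213^1 ≡ 405 * 243 * 246 * 261 * 39 * 213 (mod 543).
Accumulate the product:
405 * 243 = 98415 ≡ 132
132 * 246 = 32472 ≡ 435
435 * 261 = 113535 ≡ 48
48 * 39 = 1872 ≡ 243
243 * 213 = 51759 ≡ 174

174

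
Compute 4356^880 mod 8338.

880 in binary is 1101110000, i.e. 880 = 512 + 256 + 64 + 32 + 16.
4356^1 ≡ 4356 (mod 8338)
4356^2 ≡ 4356^2 = 18974736 ≡ 5786 (mod 8338)
4356^4 ≡ 5786^2 = 33477796 ≡ 726 (mod 8338)
4356^8 ≡ 726^2 = 527076 ≡ 1782 (mod 8338)
4356^16 ≡ 1782^2 = 3175524 ≡ 7084 (mod 8338)
4356^32 ≡ 7084^2 = 50183056 ≡ 4972 (mod 8338)
4356^64 ≡ 4972^2 = 24720784 ≡ 6952 (mod 8338)
4356^128 ≡ 6952^2 = 48330304 ≡ 3256 (mod 8338)
4356^256 ≡ 3256^2 = 10601536 ≡ 3938 (mod 8338)
4356^512 ≡ 3938^2 = 15507844 ≡ 7502 (mod 8338)
4356^880 = 4356^512 × 4356^256 × 4356^64 × 4356^32 × 4356^16 ≡ 7502 × 3938 × 6952 × 4972 × 7084 (mod 8338).
Accumulate the product:
7502 × 3938 = 29542876 ≡ 1342
1342 × 6952 = 9329584 ≡ 7700
7700 × 4972 = 38284400 ≡ 4642
4642 × 7084 = 32883928 ≡ 7194

7194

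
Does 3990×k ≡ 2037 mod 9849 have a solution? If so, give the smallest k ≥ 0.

gcd(3990, 9849) = 21, and 21 | 2037, so solutions exist.
Divide through by 21: 190×k ≡ 97 (mod 469).
190⁻¹ ≡ 274 (mod 469).
k ≡ 274×97 ≡ 314 (mod 469).
The smallest non-negative solution is k = 314.

314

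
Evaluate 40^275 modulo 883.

441

275 in binary is 100010011, i.e. 275 = 256 + 16 + 2 + 1.
40^1 ≡ 40 (mod 883)
40^2 ≡ 40^2 = 1600 ≡ 717 (mod 883)
40^4 ≡ 717^2 = 514089 ≡ 183 (mod 883)
40^8 ≡ 183^2 = 33489 ≡ 818 (mod 883)
40^16 ≡ 818^2 = 669124 ≡ 693 (mod 883)
40^32 ≡ 693^2 = 480249 ≡ 780 (mod 883)
40^64 ≡ 780^2 = 608400 ≡ 13 (mod 883)
40^128 ≡ 13^2 = 169 (mod 883)
40^256 ≡ 169^2 = 28561 ≡ 305 (mod 883)
40^275 = 40^256 * 40^16 * 40^2 * 40^1 ≡ 305 * 693 * 717 * 40 (mod 883).
Accumulate the product:
305 * 693 = 211365 ≡ 328
328 * 717 = 235176 ≡ 298
298 * 40 = 11920 ≡ 441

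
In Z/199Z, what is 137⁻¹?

199 = 1*137 + 62
137 = 2*62 + 13
62 = 4*13 + 10
13 = 1*10 + 3
10 = 3*3 + 1
3 = 3*1 + 0
gcd(137, 199) = 1, so the inverse exists.
Back-substitute for 1:
1 = 1*10 − 3*3
  = −3*13 + 4*10
  = 4*62 − 19*13
  = −19*137 + 42*62
  = 42*199 − 61*137
So 137⁻¹ ≡ −61 ≡ 138 (mod 199).

138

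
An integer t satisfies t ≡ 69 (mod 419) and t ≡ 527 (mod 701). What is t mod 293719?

247279

419⁻¹ mod 701: 419*87 ≡ 1 (mod 701), so 419⁻¹ ≡ 87.
t = 69 + 419*((527 − 69)*87 mod 701) = 69 + 419*590 = 247279.
Check: 247279 mod 419 = 69, 247279 mod 701 = 527. ✓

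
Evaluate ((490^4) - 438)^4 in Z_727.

127

(490)^4 ≡ 477 (mod 727)
477 - 438 = 39
(39)^4 ≡ 127 (mod 727)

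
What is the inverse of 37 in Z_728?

669

By the extended Euclidean algorithm:
728 = 19·37 + 25
37 = 1·25 + 12
25 = 2·12 + 1
12 = 12·1 + 0
gcd(37, 728) = 1, so the inverse exists.
Bézout: 1 = 3·728 − 59·37.
So 37⁻¹ ≡ −59 ≡ 669 (mod 728).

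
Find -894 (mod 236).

-894 = -4×236 + 50, so -894 ≡ 50 (mod 236).

50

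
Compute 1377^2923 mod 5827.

3517

By square-and-multiply:
2923 in binary is 101101101011, i.e. 2923 = 2048 + 512 + 256 + 64 + 32 + 8 + 2 + 1.
1377^1 ≡ 1377 (mod 5827)
1377^2 ≡ 1377^2 = 1896129 ≡ 2354 (mod 5827)
1377^4 ≡ 2354^2 = 5541316 ≡ 5666 (mod 5827)
1377^8 ≡ 5666^2 = 32103556 ≡ 2613 (mod 5827)
1377^16 ≡ 2613^2 = 6827769 ≡ 4352 (mod 5827)
1377^32 ≡ 4352^2 = 18939904 ≡ 2154 (mod 5827)
1377^64 ≡ 2154^2 = 4639716 ≡ 1424 (mod 5827)
1377^128 ≡ 1424^2 = 2027776 ≡ 5807 (mod 5827)
1377^256 ≡ 5807^2 = 33721249 ≡ 400 (mod 5827)
1377^512 ≡ 400^2 = 160000 ≡ 2671 (mod 5827)
1377^1024 ≡ 2671^2 = 7134241 ≡ 1993 (mod 5827)
1377^2048 ≡ 1993^2 = 3972049 ≡ 3862 (mod 5827)
1377^2923 = 1377^2048 * 1377^512 * 1377^256 * 1377^64 * 1377^32 * 1377^8 * 1377^2 * 1377^1 ≡ 3862 * 2671 * 400 * 1424 * 2154 * 2613 * 2354 * 1377 (mod 5827).
Accumulate the product:
3862 * 2671 = 10315402 ≡ 1612
1612 * 400 = 644800 ≡ 3830
3830 * 1424 = 5453920 ≡ 5675
5675 * 2154 = 12223950 ≡ 4731
4731 * 2613 = 12362103 ≡ 3036
3036 * 2354 = 7146744 ≡ 2842
2842 * 1377 = 3913434 ≡ 3517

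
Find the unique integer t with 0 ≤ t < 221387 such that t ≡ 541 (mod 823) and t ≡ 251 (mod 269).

123991

823⁻¹ mod 269: 823·185 ≡ 1 (mod 269), so 823⁻¹ ≡ 185.
t = 541 + 823·((251 − 541)·185 mod 269) = 541 + 823·150 = 123991.
Check: 123991 mod 823 = 541, 123991 mod 269 = 251. ✓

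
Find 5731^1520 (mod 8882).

By square-and-multiply:
1520 in binary is 10111110000, i.e. 1520 = 1024 + 256 + 128 + 64 + 32 + 16.
5731^1 ≡ 5731 (mod 8882)
5731^2 ≡ 5731^2 = 32844361 ≡ 7607 (mod 8882)
5731^4 ≡ 7607^2 = 57866449 ≡ 219 (mod 8882)
5731^8 ≡ 219^2 = 47961 ≡ 3551 (mod 8882)
5731^16 ≡ 3551^2 = 12609601 ≡ 6043 (mod 8882)
5731^32 ≡ 6043^2 = 36517849 ≡ 3947 (mod 8882)
5731^64 ≡ 3947^2 = 15578809 ≡ 8663 (mod 8882)
5731^128 ≡ 8663^2 = 75047569 ≡ 3551 (mod 8882)
5731^256 ≡ 3551^2 = 12609601 ≡ 6043 (mod 8882)
5731^512 ≡ 6043^2 = 36517849 ≡ 3947 (mod 8882)
5731^1024 ≡ 3947^2 = 15578809 ≡ 8663 (mod 8882)
5731^1520 = 5731^1024 · 5731^256 · 5731^128 · 5731^64 · 5731^32 · 5731^16 ≡ 8663 · 6043 · 3551 · 8663 · 3947 · 6043 (mod 8882).
Accumulate the product:
8663 · 6043 = 52350509 ≡ 1
1 · 3551 = 3551
3551 · 8663 = 30762313 ≡ 3947
3947 · 3947 = 15578809 ≡ 8663
8663 · 6043 = 52350509 ≡ 1

1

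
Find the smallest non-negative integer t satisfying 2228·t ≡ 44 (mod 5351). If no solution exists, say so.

1662

gcd(2228, 5351) = 1, so a unique solution mod 5351 exists.
2228⁻¹ ≡ 281 (mod 5351).
t ≡ 281·44 ≡ 1662 (mod 5351).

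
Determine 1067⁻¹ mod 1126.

229

By the extended Euclidean algorithm:
1126 = 1*1067 + 59
1067 = 18*59 + 5
59 = 11*5 + 4
5 = 1*4 + 1
4 = 4*1 + 0
gcd(1067, 1126) = 1, so the inverse exists.
Back-substitute for 1:
1 = 1*5 − 1*4
  = −1*59 + 12*5
  = 12*1067 − 217*59
  = −217*1126 + 229*1067
So 1067⁻¹ ≡ 229 (mod 1126).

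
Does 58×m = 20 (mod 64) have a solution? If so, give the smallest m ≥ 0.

gcd(58, 64) = 2, and 2 | 20, so solutions exist.
Divide through by 2: 29×m ≡ 10 mod 32.
29⁻¹ ≡ 21 (mod 32).
m ≡ 21×10 ≡ 18 (mod 32).
The smallest non-negative solution is m = 18.

18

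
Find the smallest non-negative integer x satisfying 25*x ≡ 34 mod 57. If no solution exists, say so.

gcd(25, 57) = 1, so a unique solution mod 57 exists.
25⁻¹ ≡ 16 (mod 57).
x ≡ 16*34 ≡ 31 (mod 57).

31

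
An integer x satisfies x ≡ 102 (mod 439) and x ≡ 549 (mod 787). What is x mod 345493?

175263

439⁻¹ mod 787: 439·640 ≡ 1 (mod 787), so 439⁻¹ ≡ 640.
x = 102 + 439·((549 − 102)·640 mod 787) = 102 + 439·399 = 175263.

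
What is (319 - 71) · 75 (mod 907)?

319 - 71 = 248
248 · 75 = 18600 ≡ 460 (mod 907)

460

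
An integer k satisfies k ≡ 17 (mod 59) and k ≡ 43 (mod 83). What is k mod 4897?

59⁻¹ mod 83: 59*38 ≡ 1 (mod 83), so 59⁻¹ ≡ 38.
k = 17 + 59*((43 − 17)*38 mod 83) = 17 + 59*75 = 4442.
Check: 4442 mod 59 = 17, 4442 mod 83 = 43. ✓

4442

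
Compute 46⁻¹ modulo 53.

Apply the Euclidean algorithm and back-substitute:
53 = 1·46 + 7
46 = 6·7 + 4
7 = 1·4 + 3
4 = 1·3 + 1
3 = 3·1 + 0
gcd(46, 53) = 1, so the inverse exists.
Back-substitute for 1:
1 = 1·4 − 1·3
  = −1·7 + 2·4
  = 2·46 − 13·7
  = −13·53 + 15·46
So 46⁻¹ ≡ 15 (mod 53).

15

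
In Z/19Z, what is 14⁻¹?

15

Apply the Euclidean algorithm and back-substitute:
19 = 1*14 + 5
14 = 2*5 + 4
5 = 1*4 + 1
4 = 4*1 + 0
gcd(14, 19) = 1, so the inverse exists.
Bézout: 1 = 3*19 − 4*14.
So 14⁻¹ ≡ −4 ≡ 15 (mod 19).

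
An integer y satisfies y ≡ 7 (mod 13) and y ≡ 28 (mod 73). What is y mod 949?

904

13⁻¹ mod 73: 13×45 ≡ 1 (mod 73), so 13⁻¹ ≡ 45.
y = 7 + 13×((28 − 7)×45 mod 73) = 7 + 13×69 = 904.
Check: 904 mod 13 = 7, 904 mod 73 = 28. ✓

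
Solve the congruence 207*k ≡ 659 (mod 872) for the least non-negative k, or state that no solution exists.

277

gcd(207, 872) = 1, so a unique solution mod 872 exists.
207⁻¹ ≡ 535 (mod 872).
k ≡ 535*659 ≡ 277 (mod 872).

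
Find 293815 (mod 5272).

3855

293815 = 55×5272 + 3855, so 293815 ≡ 3855 (mod 5272).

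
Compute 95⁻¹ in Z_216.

191

216 = 2·95 + 26
95 = 3·26 + 17
26 = 1·17 + 9
17 = 1·9 + 8
9 = 1·8 + 1
8 = 8·1 + 0
gcd(95, 216) = 1, so the inverse exists.
Bézout: 1 = 11·216 − 25·95.
So 95⁻¹ ≡ −25 ≡ 191 (mod 216).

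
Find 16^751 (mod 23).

2

Compute successive squares:
16^1 ≡ 16 (mod 23)
16^2 ≡ 16^2 = 256 ≡ 3 (mod 23)
16^4 ≡ 3^2 = 9 (mod 23)
16^8 ≡ 9^2 = 81 ≡ 12 (mod 23)
16^16 ≡ 12^2 = 144 ≡ 6 (mod 23)
16^32 ≡ 6^2 = 36 ≡ 13 (mod 23)
16^64 ≡ 13^2 = 169 ≡ 8 (mod 23)
16^128 ≡ 8^2 = 64 ≡ 18 (mod 23)
16^256 ≡ 18^2 = 324 ≡ 2 (mod 23)
16^512 ≡ 2^2 = 4 (mod 23)
16^751 = 16^512 * 16^128 * 16^64 * 16^32 * 16^8 * 16^4 * 16^2 * 16^1 ≡ 4 * 18 * 8 * 13 * 12 * 9 * 3 * 16 (mod 23).
Accumulate the product:
4 * 18 = 72 ≡ 3
3 * 8 = 24 ≡ 1
1 * 13 = 13
13 * 12 = 156 ≡ 18
18 * 9 = 162 ≡ 1
1 * 3 = 3
3 * 16 = 48 ≡ 2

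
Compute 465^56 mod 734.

Using repeated squaring:
56 in binary is 111000, i.e. 56 = 32 + 16 + 8.
465^1 ≡ 465 (mod 734)
465^2 ≡ 465^2 = 216225 ≡ 429 (mod 734)
465^4 ≡ 429^2 = 184041 ≡ 541 (mod 734)
465^8 ≡ 541^2 = 292681 ≡ 549 (mod 734)
465^16 ≡ 549^2 = 301401 ≡ 461 (mod 734)
465^32 ≡ 461^2 = 212521 ≡ 395 (mod 734)
465^56 = 465^32 × 465^16 × 465^8 ≡ 395 × 461 × 549 (mod 734).
Accumulate the product:
395 × 461 = 182095 ≡ 63
63 × 549 = 34587 ≡ 89

89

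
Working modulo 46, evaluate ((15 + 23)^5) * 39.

15 + 23 = 38
(38)^5 ≡ 30 (mod 46)
30 * 39 = 1170 ≡ 20 (mod 46)

20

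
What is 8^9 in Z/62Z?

4

By square-and-multiply:
9 in binary is 1001, i.e. 9 = 8 + 1.
8^1 ≡ 8 (mod 62)
8^2 ≡ 8^2 = 64 ≡ 2 (mod 62)
8^4 ≡ 2^2 = 4 (mod 62)
8^8 ≡ 4^2 = 16 (mod 62)
8^9 = 8^8 * 8^1 ≡ 16 * 8 (mod 62).
16 * 8 = 128 ≡ 4 (mod 62).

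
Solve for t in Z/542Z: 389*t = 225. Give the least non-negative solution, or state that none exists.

gcd(389, 542) = 1, so a unique solution mod 542 exists.
389⁻¹ ≡ 209 (mod 542).
t ≡ 209*225 ≡ 413 (mod 542).

413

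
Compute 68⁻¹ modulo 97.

Apply the Euclidean algorithm and back-substitute:
97 = 1*68 + 29
68 = 2*29 + 10
29 = 2*10 + 9
10 = 1*9 + 1
9 = 9*1 + 0
gcd(68, 97) = 1, so the inverse exists.
Bézout: 1 = −7*97 + 10*68.
So 68⁻¹ ≡ 10 (mod 97).

10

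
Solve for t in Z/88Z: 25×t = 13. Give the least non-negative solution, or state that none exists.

gcd(25, 88) = 1, so a unique solution mod 88 exists.
25⁻¹ ≡ 81 (mod 88).
t ≡ 81×13 ≡ 85 (mod 88).

85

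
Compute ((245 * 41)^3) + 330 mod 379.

286

245 * 41 = 10045 ≡ 191 (mod 379)
(191)^3 ≡ 335 (mod 379)
335 + 330 = 665 ≡ 286 (mod 379)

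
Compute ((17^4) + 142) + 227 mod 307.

(17)^4 ≡ 17 (mod 307)
17 + 142 = 159
159 + 227 = 386 ≡ 79 (mod 307)

79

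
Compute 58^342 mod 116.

0

342 in binary is 101010110, i.e. 342 = 256 + 64 + 16 + 4 + 2.
58^1 ≡ 58 (mod 116)
58^2 ≡ 58^2 = 3364 ≡ 0 (mod 116)
58^4 ≡ 0^2 = 0 (mod 116)
58^8 ≡ 0^2 = 0 (mod 116)
58^16 ≡ 0^2 = 0 (mod 116)
58^32 ≡ 0^2 = 0 (mod 116)
58^64 ≡ 0^2 = 0 (mod 116)
58^128 ≡ 0^2 = 0 (mod 116)
58^256 ≡ 0^2 = 0 (mod 116)
58^342 = 58^256 * 58^64 * 58^16 * 58^4 * 58^2 ≡ 0 * 0 * 0 * 0 * 0 (mod 116).
Accumulate the product:
0 * 0 = 0
0 * 0 = 0
0 * 0 = 0
0 * 0 = 0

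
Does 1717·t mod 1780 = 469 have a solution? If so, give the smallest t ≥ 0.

1377

gcd(1717, 1780) = 1, so a unique solution mod 1780 exists.
1717⁻¹ ≡ 113 (mod 1780).
t ≡ 113·469 ≡ 1377 (mod 1780).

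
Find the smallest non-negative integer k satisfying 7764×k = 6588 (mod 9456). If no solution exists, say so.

147

gcd(7764, 9456) = 12, and 12 | 6588, so solutions exist.
Divide through by 12: 647×k = 549 (mod 788).
647⁻¹ ≡ 95 (mod 788).
k ≡ 95×549 ≡ 147 (mod 788).
The smallest non-negative solution is k = 147.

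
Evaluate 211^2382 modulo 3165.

211

Using repeated squaring:
211^1 ≡ 211 (mod 3165)
211^2 ≡ 211^2 = 44521 ≡ 211 (mod 3165)
211^4 ≡ 211^2 = 44521 ≡ 211 (mod 3165)
211^8 ≡ 211^2 = 44521 ≡ 211 (mod 3165)
211^16 ≡ 211^2 = 44521 ≡ 211 (mod 3165)
211^32 ≡ 211^2 = 44521 ≡ 211 (mod 3165)
211^64 ≡ 211^2 = 44521 ≡ 211 (mod 3165)
211^128 ≡ 211^2 = 44521 ≡ 211 (mod 3165)
211^256 ≡ 211^2 = 44521 ≡ 211 (mod 3165)
211^512 ≡ 211^2 = 44521 ≡ 211 (mod 3165)
211^1024 ≡ 211^2 = 44521 ≡ 211 (mod 3165)
211^2048 ≡ 211^2 = 44521 ≡ 211 (mod 3165)
211^2382 = 211^2048 × 211^256 × 211^64 × 211^8 × 211^4 × 211^2 ≡ 211 × 211 × 211 × 211 × 211 × 211 (mod 3165).
Accumulate the product:
211 × 211 = 44521 ≡ 211
211 × 211 = 44521 ≡ 211
211 × 211 = 44521 ≡ 211
211 × 211 = 44521 ≡ 211
211 × 211 = 44521 ≡ 211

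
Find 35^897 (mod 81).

897 in binary is 1110000001, i.e. 897 = 512 + 256 + 128 + 1.
35^1 ≡ 35 (mod 81)
35^2 ≡ 35^2 = 1225 ≡ 10 (mod 81)
35^4 ≡ 10^2 = 100 ≡ 19 (mod 81)
35^8 ≡ 19^2 = 361 ≡ 37 (mod 81)
35^16 ≡ 37^2 = 1369 ≡ 73 (mod 81)
35^32 ≡ 73^2 = 5329 ≡ 64 (mod 81)
35^64 ≡ 64^2 = 4096 ≡ 46 (mod 81)
35^128 ≡ 46^2 = 2116 ≡ 10 (mod 81)
35^256 ≡ 10^2 = 100 ≡ 19 (mod 81)
35^512 ≡ 19^2 = 361 ≡ 37 (mod 81)
35^897 = 35^512 * 35^256 * 35^128 * 35^1 ≡ 37 * 19 * 10 * 35 (mod 81).
Accumulate the product:
37 * 19 = 703 ≡ 55
55 * 10 = 550 ≡ 64
64 * 35 = 2240 ≡ 53

53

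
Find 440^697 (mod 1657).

1003

Compute successive squares:
697 in binary is 1010111001, i.e. 697 = 512 + 128 + 32 + 16 + 8 + 1.
440^1 ≡ 440 (mod 1657)
440^2 ≡ 440^2 = 193600 ≡ 1388 (mod 1657)
440^4 ≡ 1388^2 = 1926544 ≡ 1110 (mod 1657)
440^8 ≡ 1110^2 = 1232100 ≡ 949 (mod 1657)
440^16 ≡ 949^2 = 900601 ≡ 850 (mod 1657)
440^32 ≡ 850^2 = 722500 ≡ 48 (mod 1657)
440^64 ≡ 48^2 = 2304 ≡ 647 (mod 1657)
440^128 ≡ 647^2 = 418609 ≡ 1045 (mod 1657)
440^256 ≡ 1045^2 = 1092025 ≡ 62 (mod 1657)
440^512 ≡ 62^2 = 3844 ≡ 530 (mod 1657)
440^697 = 440^512 × 440^128 × 440^32 × 440^16 × 440^8 × 440^1 ≡ 530 × 1045 × 48 × 850 × 949 × 440 (mod 1657).
Accumulate the product:
530 × 1045 = 553850 ≡ 412
412 × 48 = 19776 ≡ 1549
1549 × 850 = 1316650 ≡ 992
992 × 949 = 941408 ≡ 232
232 × 440 = 102080 ≡ 1003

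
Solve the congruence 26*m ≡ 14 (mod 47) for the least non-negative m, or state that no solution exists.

15

gcd(26, 47) = 1, so a unique solution mod 47 exists.
26⁻¹ ≡ 38 (mod 47).
m ≡ 38*14 ≡ 15 (mod 47).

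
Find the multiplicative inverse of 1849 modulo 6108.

Run the extended Euclidean algorithm:
6108 = 3*1849 + 561
1849 = 3*561 + 166
561 = 3*166 + 63
166 = 2*63 + 40
63 = 1*40 + 23
40 = 1*23 + 17
23 = 1*17 + 6
17 = 2*6 + 5
6 = 1*5 + 1
5 = 5*1 + 0
gcd(1849, 6108) = 1, so the inverse exists.
Back-substitute for 1:
1 = 1*6 − 1*5
  = −1*17 + 3*6
  = 3*23 − 4*17
  = −4*40 + 7*23
  = 7*63 − 11*40
  = −11*166 + 29*63
  = 29*561 − 98*166
  = −98*1849 + 323*561
  = 323*6108 − 1067*1849
So 1849⁻¹ ≡ −1067 ≡ 5041 (mod 6108).

5041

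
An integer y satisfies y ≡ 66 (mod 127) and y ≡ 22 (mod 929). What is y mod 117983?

127⁻¹ mod 929: 127*534 ≡ 1 (mod 929), so 127⁻¹ ≡ 534.
y = 66 + 127*((22 − 66)*534 mod 929) = 66 + 127*658 = 83632.

83632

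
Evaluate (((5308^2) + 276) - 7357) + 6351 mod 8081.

3768

(5308)^2 ≡ 4498 (mod 8081)
4498 + 276 = 4774
4774 - 7357 = -2583 ≡ 5498 (mod 8081)
5498 + 6351 = 11849 ≡ 3768 (mod 8081)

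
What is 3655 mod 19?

3655 = 192*19 + 7, so 3655 ≡ 7 (mod 19).

7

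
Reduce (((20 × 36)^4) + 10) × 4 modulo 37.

14

20 × 36 = 720 ≡ 17 (mod 37)
(17)^4 ≡ 12 (mod 37)
12 + 10 = 22
22 × 4 = 88 ≡ 14 (mod 37)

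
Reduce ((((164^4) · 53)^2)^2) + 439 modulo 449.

390

(164)^4 ≡ 140 (mod 449)
140 · 53 = 7420 ≡ 236 (mod 449)
(236)^2 ≡ 20 (mod 449)
(20)^2 ≡ 400 (mod 449)
400 + 439 = 839 ≡ 390 (mod 449)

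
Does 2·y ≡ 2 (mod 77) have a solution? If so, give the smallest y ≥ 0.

1

gcd(2, 77) = 1, so a unique solution mod 77 exists.
2⁻¹ ≡ 39 (mod 77).
y ≡ 39·2 ≡ 1 (mod 77).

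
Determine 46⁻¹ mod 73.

Apply the Euclidean algorithm and back-substitute:
73 = 1×46 + 27
46 = 1×27 + 19
27 = 1×19 + 8
19 = 2×8 + 3
8 = 2×3 + 2
3 = 1×2 + 1
2 = 2×1 + 0
gcd(46, 73) = 1, so the inverse exists.
Back-substitute for 1:
1 = 1×3 − 1×2
  = −1×8 + 3×3
  = 3×19 − 7×8
  = −7×27 + 10×19
  = 10×46 − 17×27
  = −17×73 + 27×46
So 46⁻¹ ≡ 27 (mod 73).

27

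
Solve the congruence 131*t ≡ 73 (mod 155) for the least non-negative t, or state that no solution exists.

gcd(131, 155) = 1, so a unique solution mod 155 exists.
131⁻¹ ≡ 71 (mod 155).
t ≡ 71*73 ≡ 68 (mod 155).

68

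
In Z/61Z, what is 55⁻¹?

10

61 = 1×55 + 6
55 = 9×6 + 1
6 = 6×1 + 0
gcd(55, 61) = 1, so the inverse exists.
Back-substitute for 1:
1 = 1×55 − 9×6
  = −9×61 + 10×55
So 55⁻¹ ≡ 10 (mod 61).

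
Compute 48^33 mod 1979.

33 in binary is 100001, i.e. 33 = 32 + 1.
48^1 ≡ 48 (mod 1979)
48^2 ≡ 48^2 = 2304 ≡ 325 (mod 1979)
48^4 ≡ 325^2 = 105625 ≡ 738 (mod 1979)
48^8 ≡ 738^2 = 544644 ≡ 419 (mod 1979)
48^16 ≡ 419^2 = 175561 ≡ 1409 (mod 1979)
48^32 ≡ 1409^2 = 1985281 ≡ 344 (mod 1979)
48^33 = 48^32 × 48^1 ≡ 344 × 48 (mod 1979).
344 × 48 = 16512 ≡ 680 (mod 1979).

680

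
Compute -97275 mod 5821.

-97275 = -17·5821 + 1682, so -97275 ≡ 1682 (mod 5821).

1682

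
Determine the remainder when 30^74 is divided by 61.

74 in binary is 1001010, i.e. 74 = 64 + 8 + 2.
30^1 ≡ 30 (mod 61)
30^2 ≡ 30^2 = 900 ≡ 46 (mod 61)
30^4 ≡ 46^2 = 2116 ≡ 42 (mod 61)
30^8 ≡ 42^2 = 1764 ≡ 56 (mod 61)
30^16 ≡ 56^2 = 3136 ≡ 25 (mod 61)
30^32 ≡ 25^2 = 625 ≡ 15 (mod 61)
30^64 ≡ 15^2 = 225 ≡ 42 (mod 61)
30^74 = 30^64 * 30^8 * 30^2 ≡ 42 * 56 * 46 (mod 61).
Accumulate the product:
42 * 56 = 2352 ≡ 34
34 * 46 = 1564 ≡ 39

39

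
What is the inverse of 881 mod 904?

393

904 = 1·881 + 23
881 = 38·23 + 7
23 = 3·7 + 2
7 = 3·2 + 1
2 = 2·1 + 0
gcd(881, 904) = 1, so the inverse exists.
Back-substitute for 1:
1 = 1·7 − 3·2
  = −3·23 + 10·7
  = 10·881 − 383·23
  = −383·904 + 393·881
So 881⁻¹ ≡ 393 (mod 904).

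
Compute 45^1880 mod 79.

73

1880 in binary is 11101011000, i.e. 1880 = 1024 + 512 + 256 + 64 + 16 + 8.
45^1 ≡ 45 (mod 79)
45^2 ≡ 45^2 = 2025 ≡ 50 (mod 79)
45^4 ≡ 50^2 = 2500 ≡ 51 (mod 79)
45^8 ≡ 51^2 = 2601 ≡ 73 (mod 79)
45^16 ≡ 73^2 = 5329 ≡ 36 (mod 79)
45^32 ≡ 36^2 = 1296 ≡ 32 (mod 79)
45^64 ≡ 32^2 = 1024 ≡ 76 (mod 79)
45^128 ≡ 76^2 = 5776 ≡ 9 (mod 79)
45^256 ≡ 9^2 = 81 ≡ 2 (mod 79)
45^512 ≡ 2^2 = 4 (mod 79)
45^1024 ≡ 4^2 = 16 (mod 79)
45^1880 = 45^1024 × 45^512 × 45^256 × 45^64 × 45^16 × 45^8 ≡ 16 × 4 × 2 × 76 × 36 × 73 (mod 79).
Accumulate the product:
16 × 4 = 64
64 × 2 = 128 ≡ 49
49 × 76 = 3724 ≡ 11
11 × 36 = 396 ≡ 1
1 × 73 = 73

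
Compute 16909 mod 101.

42

16909 = 167·101 + 42, so 16909 ≡ 42 (mod 101).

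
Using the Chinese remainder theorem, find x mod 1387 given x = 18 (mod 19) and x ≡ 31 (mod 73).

1272

19⁻¹ mod 73: 19*50 ≡ 1 (mod 73), so 19⁻¹ ≡ 50.
x = 18 + 19*((31 − 18)*50 mod 73) = 18 + 19*66 = 1272.
Check: 1272 mod 19 = 18, 1272 mod 73 = 31. ✓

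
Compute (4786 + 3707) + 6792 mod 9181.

6104

4786 + 3707 = 8493
8493 + 6792 = 15285 ≡ 6104 (mod 9181)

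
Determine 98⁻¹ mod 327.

327 = 3*98 + 33
98 = 2*33 + 32
33 = 1*32 + 1
32 = 32*1 + 0
gcd(98, 327) = 1, so the inverse exists.
Back-substitute for 1:
1 = 1*33 − 1*32
  = −1*98 + 3*33
  = 3*327 − 10*98
So 98⁻¹ ≡ −10 ≡ 317 (mod 327).

317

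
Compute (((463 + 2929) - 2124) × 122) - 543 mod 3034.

2453

463 + 2929 = 3392 ≡ 358 (mod 3034)
358 - 2124 = -1766 ≡ 1268 (mod 3034)
1268 × 122 = 154696 ≡ 2996 (mod 3034)
2996 - 543 = 2453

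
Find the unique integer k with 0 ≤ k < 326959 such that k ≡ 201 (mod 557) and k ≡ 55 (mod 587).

24709

557⁻¹ mod 587: 557·450 ≡ 1 (mod 587), so 557⁻¹ ≡ 450.
k = 201 + 557·((55 − 201)·450 mod 587) = 201 + 557·44 = 24709.
Check: 24709 mod 557 = 201, 24709 mod 587 = 55. ✓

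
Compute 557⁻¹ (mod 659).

659 = 1*557 + 102
557 = 5*102 + 47
102 = 2*47 + 8
47 = 5*8 + 7
8 = 1*7 + 1
7 = 7*1 + 0
gcd(557, 659) = 1, so the inverse exists.
Back-substitute for 1:
1 = 1*8 − 1*7
  = −1*47 + 6*8
  = 6*102 − 13*47
  = −13*557 + 71*102
  = 71*659 − 84*557
So 557⁻¹ ≡ −84 ≡ 575 (mod 659).

575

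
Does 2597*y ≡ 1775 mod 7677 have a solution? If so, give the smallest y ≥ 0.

gcd(2597, 7677) = 1, so a unique solution mod 7677 exists.
2597⁻¹ ≡ 4916 (mod 7677).
y ≡ 4916*1775 ≡ 4828 (mod 7677).

4828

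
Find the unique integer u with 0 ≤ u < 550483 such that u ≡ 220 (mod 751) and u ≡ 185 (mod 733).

335166

751⁻¹ mod 733: 751*448 ≡ 1 (mod 733), so 751⁻¹ ≡ 448.
u = 220 + 751*((185 − 220)*448 mod 733) = 220 + 751*446 = 335166.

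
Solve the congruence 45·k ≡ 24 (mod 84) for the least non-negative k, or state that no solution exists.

gcd(45, 84) = 3, and 3 | 24, so solutions exist.
Divide through by 3: 15·k = 8 (mod 28).
15⁻¹ ≡ 15 (mod 28).
k ≡ 15·8 ≡ 8 (mod 28).
The smallest non-negative solution is k = 8.

8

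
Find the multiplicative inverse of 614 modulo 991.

991 = 1·614 + 377
614 = 1·377 + 237
377 = 1·237 + 140
237 = 1·140 + 97
140 = 1·97 + 43
97 = 2·43 + 11
43 = 3·11 + 10
11 = 1·10 + 1
10 = 10·1 + 0
gcd(614, 991) = 1, so the inverse exists.
Back-substitute for 1:
1 = 1·11 − 1·10
  = −1·43 + 4·11
  = 4·97 − 9·43
  = −9·140 + 13·97
  = 13·237 − 22·140
  = −22·377 + 35·237
  = 35·614 − 57·377
  = −57·991 + 92·614
So 614⁻¹ ≡ 92 (mod 991).

92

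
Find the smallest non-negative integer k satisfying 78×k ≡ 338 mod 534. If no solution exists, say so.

gcd(78, 534) = 6, and 6 does not divide 338.
So the congruence has no solution.

no solution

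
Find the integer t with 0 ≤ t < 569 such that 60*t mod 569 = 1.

294

Run the extended Euclidean algorithm:
569 = 9*60 + 29
60 = 2*29 + 2
29 = 14*2 + 1
2 = 2*1 + 0
gcd(60, 569) = 1, so the inverse exists.
Bézout: 1 = 29*569 − 275*60.
So 60⁻¹ ≡ −275 ≡ 294 (mod 569).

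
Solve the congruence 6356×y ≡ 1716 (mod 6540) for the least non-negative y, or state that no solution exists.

666

gcd(6356, 6540) = 4, and 4 | 1716, so solutions exist.
Divide through by 4: 1589×y ≡ 429 (mod 1635).
1589⁻¹ ≡ 1244 (mod 1635).
y ≡ 1244×429 ≡ 666 (mod 1635).
The smallest non-negative solution is y = 666.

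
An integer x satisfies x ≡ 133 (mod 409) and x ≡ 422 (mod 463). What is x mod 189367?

409⁻¹ mod 463: 409*60 ≡ 1 (mod 463), so 409⁻¹ ≡ 60.
x = 133 + 409*((422 − 133)*60 mod 463) = 133 + 409*209 = 85614.
Check: 85614 mod 409 = 133, 85614 mod 463 = 422. ✓

85614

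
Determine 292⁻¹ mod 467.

Apply the Euclidean algorithm and back-substitute:
467 = 1*292 + 175
292 = 1*175 + 117
175 = 1*117 + 58
117 = 2*58 + 1
58 = 58*1 + 0
gcd(292, 467) = 1, so the inverse exists.
Back-substitute for 1:
1 = 1*117 − 2*58
  = −2*175 + 3*117
  = 3*292 − 5*175
  = −5*467 + 8*292
So 292⁻¹ ≡ 8 (mod 467).

8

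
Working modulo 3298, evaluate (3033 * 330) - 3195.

3033 * 330 = 1000890 ≡ 1596 (mod 3298)
1596 - 3195 = -1599 ≡ 1699 (mod 3298)

1699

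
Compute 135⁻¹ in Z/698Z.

698 = 5×135 + 23
135 = 5×23 + 20
23 = 1×20 + 3
20 = 6×3 + 2
3 = 1×2 + 1
2 = 2×1 + 0
gcd(135, 698) = 1, so the inverse exists.
Bézout: 1 = 47×698 − 243×135.
So 135⁻¹ ≡ −243 ≡ 455 (mod 698).

455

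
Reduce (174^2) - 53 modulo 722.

621

(174)^2 ≡ 674 (mod 722)
674 - 53 = 621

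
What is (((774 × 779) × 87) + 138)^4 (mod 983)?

777

774 × 779 = 602946 ≡ 367 (mod 983)
367 × 87 = 31929 ≡ 473 (mod 983)
473 + 138 = 611
(611)^4 ≡ 777 (mod 983)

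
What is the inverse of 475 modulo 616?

Apply the Euclidean algorithm and back-substitute:
616 = 1*475 + 141
475 = 3*141 + 52
141 = 2*52 + 37
52 = 1*37 + 15
37 = 2*15 + 7
15 = 2*7 + 1
7 = 7*1 + 0
gcd(475, 616) = 1, so the inverse exists.
Bézout: 1 = −64*616 + 83*475.
So 475⁻¹ ≡ 83 (mod 616).

83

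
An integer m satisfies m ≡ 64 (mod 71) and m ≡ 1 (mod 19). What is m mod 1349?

419

71⁻¹ mod 19: 71×15 ≡ 1 (mod 19), so 71⁻¹ ≡ 15.
m = 64 + 71×((1 − 64)×15 mod 19) = 64 + 71×5 = 419.
Check: 419 mod 71 = 64, 419 mod 19 = 1. ✓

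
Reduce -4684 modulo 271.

-4684 = -18·271 + 194, so -4684 ≡ 194 (mod 271).

194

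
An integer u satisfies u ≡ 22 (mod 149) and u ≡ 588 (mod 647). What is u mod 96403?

63347

149⁻¹ mod 647: 149*482 ≡ 1 (mod 647), so 149⁻¹ ≡ 482.
u = 22 + 149*((588 − 22)*482 mod 647) = 22 + 149*425 = 63347.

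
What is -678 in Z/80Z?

42

-678 = -9×80 + 42, so -678 ≡ 42 (mod 80).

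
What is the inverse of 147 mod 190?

190 = 1·147 + 43
147 = 3·43 + 18
43 = 2·18 + 7
18 = 2·7 + 4
7 = 1·4 + 3
4 = 1·3 + 1
3 = 3·1 + 0
gcd(147, 190) = 1, so the inverse exists.
Back-substitute for 1:
1 = 1·4 − 1·3
  = −1·7 + 2·4
  = 2·18 − 5·7
  = −5·43 + 12·18
  = 12·147 − 41·43
  = −41·190 + 53·147
So 147⁻¹ ≡ 53 (mod 190).

53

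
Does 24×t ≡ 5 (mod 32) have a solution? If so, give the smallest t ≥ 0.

no solution

gcd(24, 32) = 8, and 8 does not divide 5.
So the congruence has no solution.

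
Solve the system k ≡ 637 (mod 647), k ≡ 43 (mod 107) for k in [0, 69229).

20694

647⁻¹ mod 107: 647×43 ≡ 1 (mod 107), so 647⁻¹ ≡ 43.
k = 637 + 647×((43 − 637)×43 mod 107) = 637 + 647×31 = 20694.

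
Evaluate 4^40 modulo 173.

100

40 in binary is 101000, i.e. 40 = 32 + 8.
4^1 ≡ 4 (mod 173)
4^2 ≡ 4^2 = 16 (mod 173)
4^4 ≡ 16^2 = 256 ≡ 83 (mod 173)
4^8 ≡ 83^2 = 6889 ≡ 142 (mod 173)
4^16 ≡ 142^2 = 20164 ≡ 96 (mod 173)
4^32 ≡ 96^2 = 9216 ≡ 47 (mod 173)
4^40 = 4^32 × 4^8 ≡ 47 × 142 (mod 173).
47 × 142 = 6674 ≡ 100 (mod 173).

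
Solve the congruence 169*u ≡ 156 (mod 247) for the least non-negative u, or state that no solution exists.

gcd(169, 247) = 13, and 13 | 156, so solutions exist.
Divide through by 13: 13*u ≡ 12 (mod 19).
13⁻¹ ≡ 3 (mod 19).
u ≡ 3*12 ≡ 17 (mod 19).
The smallest non-negative solution is u = 17.

17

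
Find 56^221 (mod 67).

16

221 in binary is 11011101, i.e. 221 = 128 + 64 + 16 + 8 + 4 + 1.
56^1 ≡ 56 (mod 67)
56^2 ≡ 56^2 = 3136 ≡ 54 (mod 67)
56^4 ≡ 54^2 = 2916 ≡ 35 (mod 67)
56^8 ≡ 35^2 = 1225 ≡ 19 (mod 67)
56^16 ≡ 19^2 = 361 ≡ 26 (mod 67)
56^32 ≡ 26^2 = 676 ≡ 6 (mod 67)
56^64 ≡ 6^2 = 36 (mod 67)
56^128 ≡ 36^2 = 1296 ≡ 23 (mod 67)
56^221 = 56^128 * 56^64 * 56^16 * 56^8 * 56^4 * 56^1 ≡ 23 * 36 * 26 * 19 * 35 * 56 (mod 67).
Accumulate the product:
23 * 36 = 828 ≡ 24
24 * 26 = 624 ≡ 21
21 * 19 = 399 ≡ 64
64 * 35 = 2240 ≡ 29
29 * 56 = 1624 ≡ 16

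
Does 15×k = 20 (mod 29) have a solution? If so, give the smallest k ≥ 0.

gcd(15, 29) = 1, so a unique solution mod 29 exists.
15⁻¹ ≡ 2 (mod 29).
k ≡ 2×20 ≡ 11 (mod 29).

11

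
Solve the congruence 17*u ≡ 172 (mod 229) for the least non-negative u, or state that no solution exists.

64

gcd(17, 229) = 1, so a unique solution mod 229 exists.
17⁻¹ ≡ 27 (mod 229).
u ≡ 27*172 ≡ 64 (mod 229).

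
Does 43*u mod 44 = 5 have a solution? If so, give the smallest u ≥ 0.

39

gcd(43, 44) = 1, so a unique solution mod 44 exists.
43⁻¹ ≡ 43 (mod 44).
u ≡ 43*5 ≡ 39 (mod 44).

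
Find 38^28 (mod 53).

28 in binary is 11100, i.e. 28 = 16 + 8 + 4.
38^1 ≡ 38 (mod 53)
38^2 ≡ 38^2 = 1444 ≡ 13 (mod 53)
38^4 ≡ 13^2 = 169 ≡ 10 (mod 53)
38^8 ≡ 10^2 = 100 ≡ 47 (mod 53)
38^16 ≡ 47^2 = 2209 ≡ 36 (mod 53)
38^28 = 38^16 * 38^8 * 38^4 ≡ 36 * 47 * 10 (mod 53).
Accumulate the product:
36 * 47 = 1692 ≡ 49
49 * 10 = 490 ≡ 13

13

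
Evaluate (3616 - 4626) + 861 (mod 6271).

6122

3616 - 4626 = -1010 ≡ 5261 (mod 6271)
5261 + 861 = 6122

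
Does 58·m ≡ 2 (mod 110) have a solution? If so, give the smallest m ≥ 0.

gcd(58, 110) = 2, and 2 | 2, so solutions exist.
Divide through by 2: 29·m mod 55 = 1.
29⁻¹ ≡ 19 (mod 55).
m ≡ 19·1 ≡ 19 (mod 55).
The smallest non-negative solution is m = 19.

19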